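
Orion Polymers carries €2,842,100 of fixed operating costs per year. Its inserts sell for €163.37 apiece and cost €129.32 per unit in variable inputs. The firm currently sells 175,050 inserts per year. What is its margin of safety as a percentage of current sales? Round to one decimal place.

52.3%

Contribution margin per unit = €163.37 − €129.32 = €34.05. Break-even units = €2,842,100 ÷ €34.05 = 83,468.43; break-even revenue = 83,468.43 × €163.37 = €13,636,237.21.
Current sales = 175,050 × €163.37 = €28,597,918.50.
Margin of safety = (€28,597,918.50 − €13,636,237.21) ÷ €28,597,918.50 = 52.3%.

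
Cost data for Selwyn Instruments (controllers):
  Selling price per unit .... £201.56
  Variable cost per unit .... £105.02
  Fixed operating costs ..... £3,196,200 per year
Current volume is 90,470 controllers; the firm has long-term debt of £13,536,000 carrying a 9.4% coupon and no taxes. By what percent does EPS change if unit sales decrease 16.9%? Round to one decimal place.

-34.6%

Total contribution margin = 90,470 × £96.54 = £8,733,973.80.
EBIT = £8,733,973.80 − £3,196,200 = £5,537,773.80.
Interest = £1,272,384.00, so EBIT − I = £4,265,389.80.
DCL = total CM / (EBIT − I) = £8,733,973.80 / £4,265,389.80 = 2.0476.
EPS therefore changes by 2.0476 × (-16.9%) = -34.6%.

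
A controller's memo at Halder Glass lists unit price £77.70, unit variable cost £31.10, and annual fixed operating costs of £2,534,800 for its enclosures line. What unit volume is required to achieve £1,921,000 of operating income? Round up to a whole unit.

Unit CM = price − variable cost = £77.70 − £31.10 = £46.60.
Units = (FC + target) / CM = (£2,534,800 + £1,921,000) / £46.60 = 95,618.03, so 95,619 enclosures.

95,619 enclosures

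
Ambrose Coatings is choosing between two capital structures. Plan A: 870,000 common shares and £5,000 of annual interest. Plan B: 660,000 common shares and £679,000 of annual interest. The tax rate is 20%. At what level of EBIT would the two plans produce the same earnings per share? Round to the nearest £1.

At indifference, (EBIT − 5,000)(1 − t)/870,000 = (EBIT − 679,000)(1 − t)/660,000.
The (1 − t) factor cancels: (EBIT − 5,000) × 660,000 = (EBIT − 679,000) × 870,000.
EBIT × (870,000 − 660,000) = 679,000 × 870,000 − 5,000 × 660,000 = 587,430,000,000, so EBIT = 587,430,000,000 ÷ 210,000 = 2,797,285.71.

£2,797,286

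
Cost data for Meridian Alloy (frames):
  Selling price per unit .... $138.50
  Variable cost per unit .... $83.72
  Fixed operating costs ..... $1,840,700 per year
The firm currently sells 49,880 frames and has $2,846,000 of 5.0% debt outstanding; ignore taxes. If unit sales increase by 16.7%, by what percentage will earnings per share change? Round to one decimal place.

Contribution at this volume is 49,880 × $54.78 = $2,732,426.40.
Subtracting fixed costs: EBIT = $2,732,426.40 − $1,840,700 = $891,726.40.
After interest of $142,300.00, pre-tax earnings = $749,426.40.
Degree of combined leverage = contribution ÷ (EBIT − I) = $2,732,426.40 ÷ $749,426.40 = 3.6460.
EPS therefore changes by 3.6460 × (+16.7%) = +60.9%.

+60.9%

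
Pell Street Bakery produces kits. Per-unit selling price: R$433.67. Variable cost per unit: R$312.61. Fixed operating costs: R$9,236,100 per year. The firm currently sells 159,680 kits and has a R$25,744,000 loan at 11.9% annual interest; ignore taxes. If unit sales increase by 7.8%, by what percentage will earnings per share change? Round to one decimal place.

Total contribution margin = 159,680 × R$121.06 = R$19,330,860.80.
EBIT = R$19,330,860.80 − R$9,236,100 = R$10,094,760.80.
Interest = R$3,063,536.00, so EBIT − I = R$7,031,224.80.
DCL = total CM / (EBIT − I) = R$19,330,860.80 / R$7,031,224.80 = 2.7493.
EPS therefore changes by 2.7493 × (+7.8%) = +21.4%.

+21.4%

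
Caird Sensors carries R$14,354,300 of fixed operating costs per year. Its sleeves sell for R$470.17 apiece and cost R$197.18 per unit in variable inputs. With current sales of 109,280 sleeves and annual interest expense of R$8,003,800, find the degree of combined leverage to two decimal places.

3.99

Contribution at this volume is 109,280 × R$272.99 = R$29,832,347.20.
EBIT = R$29,832,347.20 − R$14,354,300 = R$15,478,047.20. Interest = R$8,003,800.00.
DOL = R$29,832,347.20 ÷ R$15,478,047.20 = 1.9274; DFL = R$15,478,047.20 ÷ R$7,474,247.20 = 2.0709.
Combined leverage = 1.9274 × 2.0709 = 3.9915.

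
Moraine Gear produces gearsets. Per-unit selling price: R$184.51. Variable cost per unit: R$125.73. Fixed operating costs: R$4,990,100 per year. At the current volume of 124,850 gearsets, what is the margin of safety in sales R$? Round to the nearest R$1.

Contribution margin per unit = R$184.51 − R$125.73 = R$58.78. Break-even units = R$4,990,100 ÷ R$58.78 = 84,894.52; break-even revenue = 84,894.52 × R$184.51 = R$15,663,888.24.
Current sales = 124,850 × R$184.51 = R$23,036,073.50.
Margin of safety = R$23,036,073.50 − R$15,663,888.24 = R$7,372,185.

R$7,372,185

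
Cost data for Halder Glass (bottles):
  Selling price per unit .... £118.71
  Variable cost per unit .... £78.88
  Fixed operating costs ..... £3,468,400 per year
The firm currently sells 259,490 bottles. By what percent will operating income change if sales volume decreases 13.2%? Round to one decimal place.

-19.9%

Contribution at this volume is 259,490 × £39.83 = £10,335,486.70.
Subtracting fixed costs: EBIT = £10,335,486.70 − £3,468,400 = £6,867,086.70.
Degree of operating leverage = £10,335,486.70 / £6,867,086.70 = 1.5051.
Operating income changes by 1.5051 × -13.2% = -19.9%.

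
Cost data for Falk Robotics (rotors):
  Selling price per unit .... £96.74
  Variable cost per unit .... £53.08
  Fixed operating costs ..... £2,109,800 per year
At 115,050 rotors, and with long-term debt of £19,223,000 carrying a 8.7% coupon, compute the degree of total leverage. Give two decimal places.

4.05

Contribution at this volume is 115,050 × £43.66 = £5,023,083.00.
Operating income = contribution − fixed costs = £5,023,083.00 − £2,109,800 = £2,913,283.00. Interest = £1,672,401.00, so EBIT − I = £1,240,882.00.
Degree of total leverage = total CM / (EBIT − interest) = £5,023,083.00 / £1,240,882.00 = 4.0480.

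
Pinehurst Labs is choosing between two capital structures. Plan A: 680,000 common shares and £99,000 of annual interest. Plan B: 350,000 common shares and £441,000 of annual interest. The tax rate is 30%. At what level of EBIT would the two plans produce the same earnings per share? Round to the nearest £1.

Set EPS_A = EPS_B: (EBIT − £99,000)(1 − 0.30) ÷ 680,000 = (EBIT − £441,000)(1 − 0.30) ÷ 350,000.
The (1 − t) factor cancels: (EBIT − 99,000) × 350,000 = (EBIT − 441,000) × 680,000.
Solving, EBIT = (441,000·680,000 − 99,000·350,000) / (680,000 − 350,000) = 265,230,000,000 / 330,000 = 803,727.27.

£803,727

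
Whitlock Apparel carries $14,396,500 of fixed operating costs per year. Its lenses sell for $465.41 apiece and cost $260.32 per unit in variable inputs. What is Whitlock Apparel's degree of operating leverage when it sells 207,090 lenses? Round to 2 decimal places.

Contribution at this volume is 207,090 × $205.09 = $42,472,088.10.
EBIT = $42,472,088.10 − $14,396,500 = $28,075,588.10.
So DOL = total CM / EBIT = $42,472,088.10 / $28,075,588.10 = 1.5128.

1.51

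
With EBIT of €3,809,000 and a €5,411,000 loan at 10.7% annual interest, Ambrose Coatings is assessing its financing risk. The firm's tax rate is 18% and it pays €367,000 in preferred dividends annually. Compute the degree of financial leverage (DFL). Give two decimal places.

Annual interest charges come to €578,977.00.
Pre-tax preferred-dividend burden = €367,000 ÷ (1 − 0.18) = €447,560.98.
DFL = EBIT ÷ [EBIT − I − D_p/(1−t)] = €3,809,000 ÷ [€3,809,000 − €578,977.00 − €447,560.98] = €3,809,000 ÷ €2,782,462.02 = 1.3689.

1.37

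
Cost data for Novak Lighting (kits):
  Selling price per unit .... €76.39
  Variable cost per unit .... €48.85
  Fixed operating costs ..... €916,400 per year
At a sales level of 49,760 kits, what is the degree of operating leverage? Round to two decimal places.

At 49,760 units, contribution = 49,760 × €27.54 = €1,370,390.40.
Operating income = contribution − fixed costs = €1,370,390.40 − €916,400 = €453,990.40.
Degree of operating leverage = €1,370,390.40 / €453,990.40 = 3.0185.

3.02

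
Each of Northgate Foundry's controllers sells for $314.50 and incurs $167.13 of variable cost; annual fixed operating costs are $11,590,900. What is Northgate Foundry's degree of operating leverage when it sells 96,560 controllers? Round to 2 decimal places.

Total contribution margin = 96,560 × $147.37 = $14,230,047.20.
EBIT = $14,230,047.20 − $11,590,900 = $2,639,147.20.
Degree of operating leverage = $14,230,047.20 / $2,639,147.20 = 5.3919.

5.39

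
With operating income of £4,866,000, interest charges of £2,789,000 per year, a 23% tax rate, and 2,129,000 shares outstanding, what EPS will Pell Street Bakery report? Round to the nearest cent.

Interest = £2,789,000.00, so EBT = £4,866,000 − £2,789,000.00 = £2,077,000.00.
After tax at 23%: net income = £2,077,000.00 × 0.77 = £1,599,290.00.
EPS = £1,599,290.00 ÷ 2,129,000 = £0.75.

£0.75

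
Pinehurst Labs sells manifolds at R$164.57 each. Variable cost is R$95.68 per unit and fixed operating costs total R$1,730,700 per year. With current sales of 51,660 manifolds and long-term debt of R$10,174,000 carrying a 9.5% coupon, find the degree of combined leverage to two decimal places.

Contribution at this volume is 51,660 × R$68.89 = R$3,558,857.40.
Subtracting fixed costs: EBIT = R$3,558,857.40 − R$1,730,700 = R$1,828,157.40. Interest = R$966,530.00, so EBIT − I = R$861,627.40.
Degree of total leverage = total CM / (EBIT − interest) = R$3,558,857.40 / R$861,627.40 = 4.1304.

4.13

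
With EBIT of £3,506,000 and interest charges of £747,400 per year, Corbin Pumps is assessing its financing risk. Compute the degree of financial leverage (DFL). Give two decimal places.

Interest = £747,400.00.
Degree of financial leverage = EBIT / (EBIT − interest) = £3,506,000 / £2,758,600.00 = 1.2709.

1.27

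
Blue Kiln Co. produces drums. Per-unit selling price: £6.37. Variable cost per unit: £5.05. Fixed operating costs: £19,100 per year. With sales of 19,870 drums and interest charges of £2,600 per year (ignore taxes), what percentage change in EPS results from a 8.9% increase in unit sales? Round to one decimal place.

Contribution at this volume is 19,870 × £1.32 = £26,228.40.
EBIT = £26,228.40 − £19,100 = £7,128.40.
After interest of £2,600.00, pre-tax earnings = £4,528.40.
DCL = total CM / (EBIT − I) = £26,228.40 / £4,528.40 = 5.7920.
%ΔEPS = DCL × %ΔSales = 5.7920 × +8.9% = +51.5%.

+51.5%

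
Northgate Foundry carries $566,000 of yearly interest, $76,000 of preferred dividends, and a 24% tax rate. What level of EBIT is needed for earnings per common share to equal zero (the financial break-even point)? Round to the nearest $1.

Grossing the preferred dividend up to pre-tax terms: $76,000 / (1 − 0.24) = $100,000.00.
Financial break-even EBIT = interest + D_p ÷ (1 − t) = $566,000 + $100,000.00 = $666,000.00.

$666,000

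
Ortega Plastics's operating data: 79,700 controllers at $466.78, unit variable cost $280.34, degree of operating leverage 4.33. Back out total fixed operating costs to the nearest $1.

$11,427,566

Contribution at this volume is 79,700 × $186.44 = $14,859,268.00.
Since DOL = CM ÷ EBIT, EBIT = $14,859,268.00 ÷ 4.33 = $3,431,701.62.
And FC = contribution − EBIT = $14,859,268.00 − $3,431,701.62 = $11,427,566.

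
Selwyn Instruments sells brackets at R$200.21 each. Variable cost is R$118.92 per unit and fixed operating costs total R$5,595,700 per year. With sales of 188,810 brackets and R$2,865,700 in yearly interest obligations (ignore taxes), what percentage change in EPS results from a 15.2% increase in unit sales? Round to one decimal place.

+33.9%

At 188,810 units, contribution = 188,810 × R$81.29 = R$15,348,364.90.
EBIT = R$15,348,364.90 − R$5,595,700 = R$9,752,664.90.
After interest of R$2,865,700.00, pre-tax earnings = R$6,886,964.90.
DCL = total CM / (EBIT − I) = R$15,348,364.90 / R$6,886,964.90 = 2.2286.
EPS therefore changes by 2.2286 × (+15.2%) = +33.9%.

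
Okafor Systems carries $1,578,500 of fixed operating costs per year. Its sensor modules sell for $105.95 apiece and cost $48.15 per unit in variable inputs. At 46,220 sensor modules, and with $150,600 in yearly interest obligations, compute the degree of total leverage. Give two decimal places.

2.83

At 46,220 units, contribution = 46,220 × $57.80 = $2,671,516.00.
Operating income = contribution − fixed costs = $2,671,516.00 − $1,578,500 = $1,093,016.00. Interest = $150,600.00.
DOL = $2,671,516.00 ÷ $1,093,016.00 = 2.4442; DFL = $1,093,016.00 ÷ $942,416.00 = 1.1598.
Combined leverage = 2.4442 × 1.1598 = 2.8348.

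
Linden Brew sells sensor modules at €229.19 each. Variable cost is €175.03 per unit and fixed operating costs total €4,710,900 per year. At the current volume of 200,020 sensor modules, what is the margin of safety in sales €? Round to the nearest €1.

Contribution margin per unit = €229.19 − €175.03 = €54.16. Break-even units = €4,710,900 ÷ €54.16 = 86,981.17; break-even revenue = 86,981.17 × €229.19 = €19,935,213.64.
Actual sales revenue = 200,020 × €229.19 = €45,842,583.80.
Margin of safety = €45,842,583.80 − €19,935,213.64 = €25,907,370.

€25,907,370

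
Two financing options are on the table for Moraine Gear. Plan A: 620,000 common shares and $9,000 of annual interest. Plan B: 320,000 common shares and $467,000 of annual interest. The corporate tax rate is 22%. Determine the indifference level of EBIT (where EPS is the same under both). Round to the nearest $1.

At indifference, (EBIT − 9,000)(1 − t)/620,000 = (EBIT − 467,000)(1 − t)/320,000.
Cancelling (1 − t) and cross-multiplying: 320,000·(EBIT − 9,000) = 620,000·(EBIT − 467,000).
Solving, EBIT = (467,000·620,000 − 9,000·320,000) / (620,000 − 320,000) = 286,660,000,000 / 300,000 = 955,533.33.

$955,533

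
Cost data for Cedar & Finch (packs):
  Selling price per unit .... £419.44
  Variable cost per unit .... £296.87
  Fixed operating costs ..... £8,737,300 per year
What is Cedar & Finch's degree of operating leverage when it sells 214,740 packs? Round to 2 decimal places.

1.50

Contribution at this volume is 214,740 × £122.57 = £26,320,681.80.
Subtracting fixed costs: EBIT = £26,320,681.80 − £8,737,300 = £17,583,381.80.
DOL = contribution ÷ EBIT = £26,320,681.80 ÷ £17,583,381.80 = 1.4969.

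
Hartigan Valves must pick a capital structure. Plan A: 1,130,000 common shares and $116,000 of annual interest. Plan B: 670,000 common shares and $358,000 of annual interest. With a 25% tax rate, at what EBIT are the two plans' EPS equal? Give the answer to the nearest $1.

$710,478

At indifference, (EBIT − 116,000)(1 − t)/1,130,000 = (EBIT − 358,000)(1 − t)/670,000.
The (1 − t) factor cancels: (EBIT − 116,000) × 670,000 = (EBIT − 358,000) × 1,130,000.
Solving, EBIT = (358,000·1,130,000 − 116,000·670,000) / (1,130,000 − 670,000) = 326,820,000,000 / 460,000 = 710,478.26.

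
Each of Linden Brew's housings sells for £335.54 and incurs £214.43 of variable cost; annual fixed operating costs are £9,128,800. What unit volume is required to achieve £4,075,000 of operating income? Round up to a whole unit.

109,024 housings

Unit CM = price − variable cost = £335.54 − £214.43 = £121.11.
Required volume = (fixed costs + target profit) ÷ CM = (£9,128,800 + £4,075,000) ÷ £121.11 = 109,023.20, so 109,024 housings.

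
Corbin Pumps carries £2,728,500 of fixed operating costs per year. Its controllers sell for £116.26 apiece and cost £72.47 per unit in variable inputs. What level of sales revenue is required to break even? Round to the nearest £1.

Contribution margin per unit = £116.26 − £72.47 = £43.79, a CM ratio of £43.79 ÷ £116.26 = 0.3767.
Break-even revenue = fixed costs × price ÷ CM = £2,728,500 × £116.26 ÷ £43.79 = £7,244,015.

£7,244,015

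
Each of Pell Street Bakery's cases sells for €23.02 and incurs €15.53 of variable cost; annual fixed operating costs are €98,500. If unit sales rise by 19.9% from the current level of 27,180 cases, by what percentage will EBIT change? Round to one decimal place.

+38.6%

Contribution at this volume is 27,180 × €7.49 = €203,578.20.
Subtracting fixed costs: EBIT = €203,578.20 − €98,500 = €105,078.20.
DOL = contribution ÷ EBIT = €203,578.20 ÷ €105,078.20 = 1.9374.
%ΔEBIT = DOL × %ΔSales = 1.9374 × +19.9% = +38.6%.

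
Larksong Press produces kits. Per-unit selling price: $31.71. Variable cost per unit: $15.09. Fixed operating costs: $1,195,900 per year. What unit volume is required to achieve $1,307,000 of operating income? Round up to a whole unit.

150,596 kits

Unit CM = price − variable cost = $31.71 − $15.09 = $16.62.
Units = (FC + target) / CM = ($1,195,900 + $1,307,000) / $16.62 = 150,595.67, so 150,596 kits.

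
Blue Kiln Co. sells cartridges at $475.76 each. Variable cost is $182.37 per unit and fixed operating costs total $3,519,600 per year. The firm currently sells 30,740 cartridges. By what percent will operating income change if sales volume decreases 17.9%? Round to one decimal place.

-29.4%

At 30,740 units, contribution = 30,740 × $293.39 = $9,018,808.60.
EBIT = $9,018,808.60 − $3,519,600 = $5,499,208.60.
So DOL = total CM / EBIT = $9,018,808.60 / $5,499,208.60 = 1.6400.
%ΔEBIT = DOL × %ΔSales = 1.6400 × -17.9% = -29.4%.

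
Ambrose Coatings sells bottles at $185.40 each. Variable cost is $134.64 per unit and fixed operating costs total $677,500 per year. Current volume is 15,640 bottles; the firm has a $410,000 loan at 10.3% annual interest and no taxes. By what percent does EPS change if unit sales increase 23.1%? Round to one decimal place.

At 15,640 units, contribution = 15,640 × $50.76 = $793,886.40.
Operating income = contribution − fixed costs = $793,886.40 − $677,500 = $116,386.40.
Interest = $42,230.00, so EBIT − I = $74,156.40.
Degree of combined leverage = contribution ÷ (EBIT − I) = $793,886.40 ÷ $74,156.40 = 10.7056.
EPS therefore changes by 10.7056 × (+23.1%) = +247.3%.

+247.3%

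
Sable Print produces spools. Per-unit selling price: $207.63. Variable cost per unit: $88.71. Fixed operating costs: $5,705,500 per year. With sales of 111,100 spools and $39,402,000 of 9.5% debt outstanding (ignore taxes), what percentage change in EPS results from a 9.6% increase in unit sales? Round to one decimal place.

+33.7%

Total contribution margin = 111,100 × $118.92 = $13,212,012.00.
EBIT = $13,212,012.00 − $5,705,500 = $7,506,512.00.
Interest = $3,743,190.00, so EBIT − I = $3,763,322.00.
Degree of combined leverage = contribution ÷ (EBIT − I) = $13,212,012.00 ÷ $3,763,322.00 = 3.5107.
EPS therefore changes by 3.5107 × (+9.6%) = +33.7%.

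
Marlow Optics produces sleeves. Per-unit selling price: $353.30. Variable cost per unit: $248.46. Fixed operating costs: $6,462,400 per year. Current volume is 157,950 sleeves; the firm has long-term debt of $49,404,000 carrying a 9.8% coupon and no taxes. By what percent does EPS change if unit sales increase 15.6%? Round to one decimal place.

At 157,950 units, contribution = 157,950 × $104.84 = $16,559,478.00.
EBIT = $16,559,478.00 − $6,462,400 = $10,097,078.00.
Interest = $4,841,592.00, so EBIT − I = $5,255,486.00.
DCL = total CM / (EBIT − I) = $16,559,478.00 / $5,255,486.00 = 3.1509.
EPS therefore changes by 3.1509 × (+15.6%) = +49.2%.

+49.2%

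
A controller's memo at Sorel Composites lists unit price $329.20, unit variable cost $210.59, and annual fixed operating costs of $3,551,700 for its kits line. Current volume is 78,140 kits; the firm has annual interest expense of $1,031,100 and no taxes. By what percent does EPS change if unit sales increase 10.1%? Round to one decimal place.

+20.0%

Total contribution margin = 78,140 × $118.61 = $9,268,185.40.
Subtracting fixed costs: EBIT = $9,268,185.40 − $3,551,700 = $5,716,485.40.
After interest of $1,031,100.00, pre-tax earnings = $4,685,385.40.
Degree of combined leverage = contribution ÷ (EBIT − I) = $9,268,185.40 ÷ $4,685,385.40 = 1.9781.
%ΔEPS = DCL × %ΔSales = 1.9781 × +10.1% = +20.0%.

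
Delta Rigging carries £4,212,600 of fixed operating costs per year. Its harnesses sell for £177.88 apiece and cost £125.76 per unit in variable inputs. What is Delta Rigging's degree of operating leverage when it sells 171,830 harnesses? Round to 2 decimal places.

1.89

Total contribution margin = 171,830 × £52.12 = £8,955,779.60.
Subtracting fixed costs: EBIT = £8,955,779.60 − £4,212,600 = £4,743,179.60.
Degree of operating leverage = £8,955,779.60 / £4,743,179.60 = 1.8881.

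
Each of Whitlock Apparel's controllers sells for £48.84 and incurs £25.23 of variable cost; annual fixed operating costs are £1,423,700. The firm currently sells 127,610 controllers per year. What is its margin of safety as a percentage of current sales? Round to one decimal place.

52.7%

Unit CM = price − variable cost = £48.84 − £25.23 = £23.61. Break-even units = £1,423,700 ÷ £23.61 = 60,300.72; break-even revenue = 60,300.72 × £48.84 = £2,945,087.17.
Current sales = 127,610 × £48.84 = £6,232,472.40.
Margin of safety = (£6,232,472.40 − £2,945,087.17) ÷ £6,232,472.40 = 52.7%.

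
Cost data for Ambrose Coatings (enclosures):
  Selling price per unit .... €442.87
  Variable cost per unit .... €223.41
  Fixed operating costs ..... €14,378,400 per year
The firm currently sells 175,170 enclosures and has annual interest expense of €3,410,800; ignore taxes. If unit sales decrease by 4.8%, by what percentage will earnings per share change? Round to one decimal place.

-8.9%

Total contribution margin = 175,170 × €219.46 = €38,442,808.20.
EBIT = €38,442,808.20 − €14,378,400 = €24,064,408.20.
Interest = €3,410,800.00, so EBIT − I = €20,653,608.20.
DCL = total CM / (EBIT − I) = €38,442,808.20 / €20,653,608.20 = 1.8613.
EPS therefore changes by 1.8613 × (-4.8%) = -8.9%.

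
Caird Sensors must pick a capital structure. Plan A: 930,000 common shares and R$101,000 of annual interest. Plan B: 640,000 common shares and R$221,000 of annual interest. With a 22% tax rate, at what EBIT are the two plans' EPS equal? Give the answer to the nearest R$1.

R$485,828

Set EPS_A = EPS_B: (EBIT − R$101,000)(1 − 0.22) ÷ 930,000 = (EBIT − R$221,000)(1 − 0.22) ÷ 640,000.
The (1 − t) factor cancels: (EBIT − 101,000) × 640,000 = (EBIT − 221,000) × 930,000.
EBIT × (930,000 − 640,000) = 221,000 × 930,000 − 101,000 × 640,000 = 140,890,000,000, so EBIT = 140,890,000,000 ÷ 290,000 = 485,827.59.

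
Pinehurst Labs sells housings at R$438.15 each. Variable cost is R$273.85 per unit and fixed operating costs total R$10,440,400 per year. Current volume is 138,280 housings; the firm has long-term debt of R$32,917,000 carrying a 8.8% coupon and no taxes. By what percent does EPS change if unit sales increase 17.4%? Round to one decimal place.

+42.1%

Contribution at this volume is 138,280 × R$164.30 = R$22,719,404.00.
Operating income = contribution − fixed costs = R$22,719,404.00 − R$10,440,400 = R$12,279,004.00.
After interest of R$2,896,696.00, pre-tax earnings = R$9,382,308.00.
Degree of combined leverage = contribution ÷ (EBIT − I) = R$22,719,404.00 ÷ R$9,382,308.00 = 2.4215.
%ΔEPS = DCL × %ΔSales = 2.4215 × +17.4% = +42.1%.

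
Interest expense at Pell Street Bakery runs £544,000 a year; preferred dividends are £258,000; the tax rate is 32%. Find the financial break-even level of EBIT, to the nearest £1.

Preferred dividends are paid after tax, so their pre-tax equivalent is £258,000 ÷ (1 − 0.32) = £379,411.76.
EPS = 0 when EBIT covers interest plus the pre-tax preferred burden: £544,000 + £379,411.76 = £923,411.76.

£923,412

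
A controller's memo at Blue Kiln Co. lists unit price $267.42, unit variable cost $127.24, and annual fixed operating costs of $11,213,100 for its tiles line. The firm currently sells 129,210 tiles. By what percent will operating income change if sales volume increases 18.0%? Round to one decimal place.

Contribution at this volume is 129,210 × $140.18 = $18,112,657.80.
EBIT = $18,112,657.80 − $11,213,100 = $6,899,557.80.
So DOL = total CM / EBIT = $18,112,657.80 / $6,899,557.80 = 2.6252.
Operating income changes by 2.6252 × +18.0% = +47.3%.

+47.3%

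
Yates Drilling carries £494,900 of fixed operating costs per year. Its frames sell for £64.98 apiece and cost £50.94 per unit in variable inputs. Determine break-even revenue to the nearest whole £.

CM per unit = £64.98 − £50.94 = £14.04; CM ratio = £14.04 / £64.98 = 0.2161.
Break-even revenue = fixed costs × price ÷ CM = £494,900 × £64.98 ÷ £14.04 = £2,290,499.

£2,290,499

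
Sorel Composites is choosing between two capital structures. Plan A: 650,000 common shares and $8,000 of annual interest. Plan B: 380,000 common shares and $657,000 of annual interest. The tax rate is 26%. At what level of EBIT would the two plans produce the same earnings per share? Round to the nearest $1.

$1,570,407

Set EPS_A = EPS_B: (EBIT − $8,000)(1 − 0.26) ÷ 650,000 = (EBIT − $657,000)(1 − 0.26) ÷ 380,000.
The (1 − t) factor cancels: (EBIT − 8,000) × 380,000 = (EBIT − 657,000) × 650,000.
Solving, EBIT = (657,000·650,000 − 8,000·380,000) / (650,000 − 380,000) = 424,010,000,000 / 270,000 = 1,570,407.41.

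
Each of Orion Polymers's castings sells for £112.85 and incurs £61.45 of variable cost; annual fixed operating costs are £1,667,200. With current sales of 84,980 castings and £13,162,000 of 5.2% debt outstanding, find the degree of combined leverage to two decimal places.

2.17

At 84,980 units, contribution = 84,980 × £51.40 = £4,367,972.00.
Subtracting fixed costs: EBIT = £4,367,972.00 − £1,667,200 = £2,700,772.00. Interest = £684,424.00, so EBIT − I = £2,016,348.00.
Degree of total leverage = total CM / (EBIT − interest) = £4,367,972.00 / £2,016,348.00 = 2.1663.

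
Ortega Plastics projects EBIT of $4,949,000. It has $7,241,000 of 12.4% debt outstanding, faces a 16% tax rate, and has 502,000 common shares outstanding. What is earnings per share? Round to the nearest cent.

Interest = $897,884.00, so EBT = $4,949,000 − $897,884.00 = $4,051,116.00.
Net income = $4,051,116.00 × (1 − 0.16) = $3,402,937.44.
EPS = $3,402,937.44 ÷ 502,000 = $6.78.

$6.78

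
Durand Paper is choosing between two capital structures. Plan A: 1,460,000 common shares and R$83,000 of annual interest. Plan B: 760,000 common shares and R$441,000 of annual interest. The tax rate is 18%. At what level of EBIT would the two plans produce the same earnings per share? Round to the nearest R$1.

R$829,686

At indifference, (EBIT − 83,000)(1 − t)/1,460,000 = (EBIT − 441,000)(1 − t)/760,000.
Cancelling (1 − t) and cross-multiplying: 760,000·(EBIT − 83,000) = 1,460,000·(EBIT − 441,000).
EBIT × (1,460,000 − 760,000) = 441,000 × 1,460,000 − 83,000 × 760,000 = 580,780,000,000, so EBIT = 580,780,000,000 ÷ 700,000 = 829,685.71.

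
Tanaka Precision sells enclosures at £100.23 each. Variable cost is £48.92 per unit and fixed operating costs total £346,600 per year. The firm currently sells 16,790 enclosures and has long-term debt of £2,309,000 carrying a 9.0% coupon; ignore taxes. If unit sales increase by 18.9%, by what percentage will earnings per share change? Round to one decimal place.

+53.0%

At 16,790 units, contribution = 16,790 × £51.31 = £861,494.90.
Operating income = contribution − fixed costs = £861,494.90 − £346,600 = £514,894.90.
Interest = £207,810.00, so EBIT − I = £307,084.90.
Degree of combined leverage = contribution ÷ (EBIT − I) = £861,494.90 ÷ £307,084.90 = 2.8054.
%ΔEPS = DCL × %ΔSales = 2.8054 × +18.9% = +53.0%.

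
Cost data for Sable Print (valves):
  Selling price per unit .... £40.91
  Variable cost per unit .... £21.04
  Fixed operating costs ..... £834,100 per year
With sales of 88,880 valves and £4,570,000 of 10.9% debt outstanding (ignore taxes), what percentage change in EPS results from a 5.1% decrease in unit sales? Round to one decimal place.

At 88,880 units, contribution = 88,880 × £19.87 = £1,766,045.60.
EBIT = £1,766,045.60 − £834,100 = £931,945.60.
Interest = £498,130.00, so EBIT − I = £433,815.60.
Degree of combined leverage = contribution ÷ (EBIT − I) = £1,766,045.60 ÷ £433,815.60 = 4.0710.
EPS therefore changes by 4.0710 × (-5.1%) = -20.8%.

-20.8%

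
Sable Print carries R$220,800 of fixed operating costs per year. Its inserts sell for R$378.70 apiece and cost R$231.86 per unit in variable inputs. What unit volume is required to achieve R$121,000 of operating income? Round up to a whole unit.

2,328 inserts

Each unit contributes R$378.70 − R$231.86 = R$146.84.
Need Q such that Q × R$146.84 − R$220,800 = R$121,000, i.e. Q = R$341,800 / R$146.84 = 2,327.70 → 2,328.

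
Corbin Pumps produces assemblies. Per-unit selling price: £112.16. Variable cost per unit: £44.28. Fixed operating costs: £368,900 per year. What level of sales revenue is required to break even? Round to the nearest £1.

£609,544

CM per unit = £112.16 − £44.28 = £67.88; CM ratio = £67.88 / £112.16 = 0.6052.
Break-even revenue = fixed costs × price ÷ CM = £368,900 × £112.16 ÷ £67.88 = £609,544.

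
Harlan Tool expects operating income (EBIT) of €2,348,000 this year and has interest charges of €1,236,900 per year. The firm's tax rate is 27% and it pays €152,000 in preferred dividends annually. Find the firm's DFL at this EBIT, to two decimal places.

Interest = €1,236,900.00.
Preferred dividends grossed up pre-tax: €152,000 / (1 − 0.27) = €208,219.18.
DFL = EBIT ÷ [EBIT − I − D_p/(1−t)] = €2,348,000 ÷ [€2,348,000 − €1,236,900.00 − €208,219.18] = €2,348,000 ÷ €902,880.82 = 2.6006.

2.60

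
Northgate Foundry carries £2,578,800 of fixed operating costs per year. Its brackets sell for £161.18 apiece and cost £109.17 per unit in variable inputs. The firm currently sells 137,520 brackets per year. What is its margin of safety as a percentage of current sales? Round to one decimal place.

63.9%

Contribution margin per unit = £161.18 − £109.17 = £52.01. Break-even units = £2,578,800 ÷ £52.01 = 49,582.77; break-even revenue = 49,582.77 × £161.18 = £7,991,751.28.
Current sales = 137,520 × £161.18 = £22,165,473.60.
Margin of safety = (£22,165,473.60 − £7,991,751.28) ÷ £22,165,473.60 = 63.9%.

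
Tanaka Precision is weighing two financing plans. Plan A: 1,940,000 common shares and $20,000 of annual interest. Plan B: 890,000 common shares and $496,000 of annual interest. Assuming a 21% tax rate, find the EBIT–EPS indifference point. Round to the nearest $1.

$899,467

At indifference, (EBIT − 20,000)(1 − t)/1,940,000 = (EBIT − 496,000)(1 − t)/890,000.
Cancelling (1 − t) and cross-multiplying: 890,000·(EBIT − 20,000) = 1,940,000·(EBIT − 496,000).
Solving, EBIT = (496,000·1,940,000 − 20,000·890,000) / (1,940,000 − 890,000) = 944,440,000,000 / 1,050,000 = 899,466.67.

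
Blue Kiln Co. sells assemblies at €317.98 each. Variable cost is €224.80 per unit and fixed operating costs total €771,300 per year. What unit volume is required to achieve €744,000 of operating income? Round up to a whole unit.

Unit CM = price − variable cost = €317.98 − €224.80 = €93.18.
Required volume = (fixed costs + target profit) ÷ CM = (€771,300 + €744,000) ÷ €93.18 = 16,262.07, so 16,263 assemblies.

16,263 assemblies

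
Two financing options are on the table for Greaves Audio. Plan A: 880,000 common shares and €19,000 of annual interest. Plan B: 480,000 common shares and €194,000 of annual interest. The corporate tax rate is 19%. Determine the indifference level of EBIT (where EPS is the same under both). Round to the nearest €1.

€404,000

Set EPS_A = EPS_B: (EBIT − €19,000)(1 − 0.19) ÷ 880,000 = (EBIT − €194,000)(1 − 0.19) ÷ 480,000.
The (1 − t) factor cancels: (EBIT − 19,000) × 480,000 = (EBIT − 194,000) × 880,000.
Solving, EBIT = (194,000·880,000 − 19,000·480,000) / (880,000 − 480,000) = 161,600,000,000 / 400,000 = 404,000.00.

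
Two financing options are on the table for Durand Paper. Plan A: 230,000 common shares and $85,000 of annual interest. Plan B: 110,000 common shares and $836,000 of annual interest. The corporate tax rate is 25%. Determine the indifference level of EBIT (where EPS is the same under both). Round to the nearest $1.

Set EPS_A = EPS_B: (EBIT − $85,000)(1 − 0.25) ÷ 230,000 = (EBIT − $836,000)(1 − 0.25) ÷ 110,000.
Cancelling (1 − t) and cross-multiplying: 110,000·(EBIT − 85,000) = 230,000·(EBIT − 836,000).
Solving, EBIT = (836,000·230,000 − 85,000·110,000) / (230,000 − 110,000) = 182,930,000,000 / 120,000 = 1,524,416.67.

$1,524,417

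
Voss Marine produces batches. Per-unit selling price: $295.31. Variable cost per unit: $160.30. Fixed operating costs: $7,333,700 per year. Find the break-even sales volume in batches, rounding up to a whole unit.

Unit CM = price − variable cost = $295.31 − $160.30 = $135.01.
Break-even volume = fixed costs ÷ CM per unit = $7,333,700 ÷ $135.01 = 54,319.68, so 54,320 batches.

54,320 batches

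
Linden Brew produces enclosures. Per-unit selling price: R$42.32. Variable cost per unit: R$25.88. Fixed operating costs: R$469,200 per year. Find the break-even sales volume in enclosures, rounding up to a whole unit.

28,541 enclosures

Unit CM = price − variable cost = R$42.32 − R$25.88 = R$16.44.
Break-even Q = R$469,200 / R$16.44 = 28,540.15 → 28,541 enclosures.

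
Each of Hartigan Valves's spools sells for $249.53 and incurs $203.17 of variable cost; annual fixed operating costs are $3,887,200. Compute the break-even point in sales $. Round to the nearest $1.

$20,922,628

Contribution margin per unit = $249.53 − $203.17 = $46.36, a CM ratio of $46.36 ÷ $249.53 = 0.1858.
Break-even revenue = fixed costs × price ÷ CM = $3,887,200 × $249.53 ÷ $46.36 = $20,922,628.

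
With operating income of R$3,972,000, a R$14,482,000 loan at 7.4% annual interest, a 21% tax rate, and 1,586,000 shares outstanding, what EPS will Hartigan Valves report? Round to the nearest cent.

R$1.44

Pre-tax income = R$3,972,000 − R$1,071,668.00 = R$2,900,332.00.
After tax at 21%: net income = R$2,900,332.00 × 0.79 = R$2,291,262.28.
Per share: R$2,291,262.28 / 1,586,000 shares = R$1.44.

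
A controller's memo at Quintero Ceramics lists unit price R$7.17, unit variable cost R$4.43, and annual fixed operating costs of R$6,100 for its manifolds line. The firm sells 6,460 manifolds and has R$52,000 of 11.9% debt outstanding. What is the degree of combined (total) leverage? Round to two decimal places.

Total contribution margin = 6,460 × R$2.74 = R$17,700.40.
EBIT = R$17,700.40 − R$6,100 = R$11,600.40. Interest = R$6,188.00.
DOL = R$17,700.40 ÷ R$11,600.40 = 1.5258; DFL = R$11,600.40 ÷ R$5,412.40 = 2.1433.
Combined leverage = 1.5258 × 2.1433 = 3.2702.

3.27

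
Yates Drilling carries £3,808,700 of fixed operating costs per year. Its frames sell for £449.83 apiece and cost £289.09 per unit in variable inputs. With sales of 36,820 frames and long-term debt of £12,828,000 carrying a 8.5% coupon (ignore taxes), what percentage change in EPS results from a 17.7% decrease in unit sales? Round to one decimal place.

Total contribution margin = 36,820 × £160.74 = £5,918,446.80.
Subtracting fixed costs: EBIT = £5,918,446.80 − £3,808,700 = £2,109,746.80.
After interest of £1,090,380.00, pre-tax earnings = £1,019,366.80.
DCL = total CM / (EBIT − I) = £5,918,446.80 / £1,019,366.80 = 5.8060.
%ΔEPS = DCL × %ΔSales = 5.8060 × -17.7% = -102.8%.

-102.8%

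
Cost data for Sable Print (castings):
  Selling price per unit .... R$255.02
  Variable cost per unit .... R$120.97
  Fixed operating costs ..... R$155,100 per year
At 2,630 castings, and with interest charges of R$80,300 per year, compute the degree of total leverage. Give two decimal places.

Contribution at this volume is 2,630 × R$134.05 = R$352,551.50.
Subtracting fixed costs: EBIT = R$352,551.50 − R$155,100 = R$197,451.50. Interest = R$80,300.00, so EBIT − I = R$117,151.50.
DCL = contribution ÷ (EBIT − I) = R$352,551.50 ÷ R$117,151.50 = 3.0094.

3.01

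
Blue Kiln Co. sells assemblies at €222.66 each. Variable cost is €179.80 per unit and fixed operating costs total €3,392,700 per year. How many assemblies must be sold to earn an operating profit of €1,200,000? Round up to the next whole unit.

Unit CM = price − variable cost = €222.66 − €179.80 = €42.86.
Required volume = (fixed costs + target profit) ÷ CM = (€3,392,700 + €1,200,000) ÷ €42.86 = 107,155.86, so 107,156 assemblies.

107,156 assemblies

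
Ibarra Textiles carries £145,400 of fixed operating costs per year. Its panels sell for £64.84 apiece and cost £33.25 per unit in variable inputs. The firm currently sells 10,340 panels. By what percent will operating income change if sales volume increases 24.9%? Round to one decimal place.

Total contribution margin = 10,340 × £31.59 = £326,640.60.
EBIT = £326,640.60 − £145,400 = £181,240.60.
Degree of operating leverage = £326,640.60 / £181,240.60 = 1.8022.
Operating income changes by 1.8022 × +24.9% = +44.9%.

+44.9%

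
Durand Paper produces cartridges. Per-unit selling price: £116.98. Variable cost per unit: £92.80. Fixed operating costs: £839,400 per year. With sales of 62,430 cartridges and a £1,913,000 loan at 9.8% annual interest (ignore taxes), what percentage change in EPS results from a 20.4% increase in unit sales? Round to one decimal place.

Total contribution margin = 62,430 × £24.18 = £1,509,557.40.
Subtracting fixed costs: EBIT = £1,509,557.40 − £839,400 = £670,157.40.
Interest = £187,474.00, so EBIT − I = £482,683.40.
DCL = total CM / (EBIT − I) = £1,509,557.40 / £482,683.40 = 3.1274.
%ΔEPS = DCL × %ΔSales = 3.1274 × +20.4% = +63.8%.

+63.8%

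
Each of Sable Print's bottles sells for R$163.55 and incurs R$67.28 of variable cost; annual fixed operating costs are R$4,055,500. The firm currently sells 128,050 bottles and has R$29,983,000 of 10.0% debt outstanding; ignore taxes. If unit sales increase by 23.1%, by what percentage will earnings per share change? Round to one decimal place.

Contribution at this volume is 128,050 × R$96.27 = R$12,327,373.50.
EBIT = R$12,327,373.50 − R$4,055,500 = R$8,271,873.50.
After interest of R$2,998,300.00, pre-tax earnings = R$5,273,573.50.
Degree of combined leverage = contribution ÷ (EBIT − I) = R$12,327,373.50 ÷ R$5,273,573.50 = 2.3376.
EPS therefore changes by 2.3376 × (+23.1%) = +54.0%.

+54.0%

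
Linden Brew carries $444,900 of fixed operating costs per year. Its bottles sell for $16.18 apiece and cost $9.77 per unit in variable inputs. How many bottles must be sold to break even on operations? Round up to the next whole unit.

Each unit contributes $16.18 − $9.77 = $6.41.
Break-even volume = fixed costs ÷ CM per unit = $444,900 ÷ $6.41 = 69,407.18, so 69,408 bottles.

69,408 bottles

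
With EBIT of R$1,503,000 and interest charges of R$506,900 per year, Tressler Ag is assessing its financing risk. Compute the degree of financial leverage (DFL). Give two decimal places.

1.51

Annual interest charges come to R$506,900.00.
Degree of financial leverage = EBIT / (EBIT − interest) = R$1,503,000 / R$996,100.00 = 1.5089.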